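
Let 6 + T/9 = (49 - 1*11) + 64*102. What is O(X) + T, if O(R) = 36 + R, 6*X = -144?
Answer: 59052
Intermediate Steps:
X = -24 (X = (1/6)*(-144) = -24)
T = 59040 (T = -54 + 9*((49 - 1*11) + 64*102) = -54 + 9*((49 - 11) + 6528) = -54 + 9*(38 + 6528) = -54 + 9*6566 = -54 + 59094 = 59040)
O(X) + T = (36 - 24) + 59040 = 12 + 59040 = 59052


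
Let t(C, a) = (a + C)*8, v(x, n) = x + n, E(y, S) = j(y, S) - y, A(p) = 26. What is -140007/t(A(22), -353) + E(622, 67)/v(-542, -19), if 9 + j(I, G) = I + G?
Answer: 26130733/489192 ≈ 53.416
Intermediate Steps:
j(I, G) = -9 + G + I (j(I, G) = -9 + (I + G) = -9 + (G + I) = -9 + G + I)
E(y, S) = -9 + S (E(y, S) = (-9 + S + y) - y = -9 + S)
v(x, n) = n + x
t(C, a) = 8*C + 8*a (t(C, a) = (C + a)*8 = 8*C + 8*a)
-140007/t(A(22), -353) + E(622, 67)/v(-542, -19) = -140007/(8*26 + 8*(-353)) + (-9 + 67)/(-19 - 542) = -140007/(208 - 2824) + 58/(-561) = -140007/(-2616) + 58*(-1/561) = -140007*(-1/2616) - 58/561 = 46669/872 - 58/561 = 26130733/489192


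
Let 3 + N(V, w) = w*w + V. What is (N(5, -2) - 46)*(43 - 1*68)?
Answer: 1000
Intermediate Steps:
N(V, w) = -3 + V + w² (N(V, w) = -3 + (w*w + V) = -3 + (w² + V) = -3 + (V + w²) = -3 + V + w²)
(N(5, -2) - 46)*(43 - 1*68) = ((-3 + 5 + (-2)²) - 46)*(43 - 1*68) = ((-3 + 5 + 4) - 46)*(43 - 68) = (6 - 46)*(-25) = -40*(-25) = 1000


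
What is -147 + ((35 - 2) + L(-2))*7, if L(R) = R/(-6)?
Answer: 259/3 ≈ 86.333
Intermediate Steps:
L(R) = -R/6 (L(R) = R*(-⅙) = -R/6)
-147 + ((35 - 2) + L(-2))*7 = -147 + ((35 - 2) - ⅙*(-2))*7 = -147 + (33 + ⅓)*7 = -147 + (100/3)*7 = -147 + 700/3 = 259/3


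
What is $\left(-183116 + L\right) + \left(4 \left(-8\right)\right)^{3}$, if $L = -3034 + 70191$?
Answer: $-148727$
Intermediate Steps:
$L = 67157$
$\left(-183116 + L\right) + \left(4 \left(-8\right)\right)^{3} = \left(-183116 + 67157\right) + \left(4 \left(-8\right)\right)^{3} = -115959 + \left(-32\right)^{3} = -115959 - 32768 = -148727$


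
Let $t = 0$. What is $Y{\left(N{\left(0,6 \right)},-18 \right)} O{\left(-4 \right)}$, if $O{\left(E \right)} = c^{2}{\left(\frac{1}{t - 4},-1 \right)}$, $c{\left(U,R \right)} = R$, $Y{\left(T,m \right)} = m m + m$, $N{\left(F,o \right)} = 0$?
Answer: $306$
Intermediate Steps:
$Y{\left(T,m \right)} = m + m^{2}$ ($Y{\left(T,m \right)} = m^{2} + m = m + m^{2}$)
$O{\left(E \right)} = 1$ ($O{\left(E \right)} = \left(-1\right)^{2} = 1$)
$Y{\left(N{\left(0,6 \right)},-18 \right)} O{\left(-4 \right)} = - 18 \left(1 - 18\right) 1 = \left(-18\right) \left(-17\right) 1 = 306 \cdot 1 = 306$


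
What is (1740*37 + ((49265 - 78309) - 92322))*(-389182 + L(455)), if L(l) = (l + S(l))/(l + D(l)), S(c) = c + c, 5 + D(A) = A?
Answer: 4014188949634/181 ≈ 2.2178e+10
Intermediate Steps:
D(A) = -5 + A
S(c) = 2*c
L(l) = 3*l/(-5 + 2*l) (L(l) = (l + 2*l)/(l + (-5 + l)) = (3*l)/(-5 + 2*l) = 3*l/(-5 + 2*l))
(1740*37 + ((49265 - 78309) - 92322))*(-389182 + L(455)) = (1740*37 + ((49265 - 78309) - 92322))*(-389182 + 3*455/(-5 + 2*455)) = (64380 + (-29044 - 92322))*(-389182 + 3*455/(-5 + 910)) = (64380 - 121366)*(-389182 + 3*455/905) = -56986*(-389182 + 3*455*(1/905)) = -56986*(-389182 + 273/181) = -56986*(-70441669/181) = 4014188949634/181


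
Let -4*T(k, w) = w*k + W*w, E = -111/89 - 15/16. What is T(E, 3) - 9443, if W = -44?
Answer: -53590027/5696 ≈ -9408.4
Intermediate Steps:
E = -3111/1424 (E = -111*1/89 - 15*1/16 = -111/89 - 15/16 = -3111/1424 ≈ -2.1847)
T(k, w) = 11*w - k*w/4 (T(k, w) = -(w*k - 44*w)/4 = -(k*w - 44*w)/4 = -(-44*w + k*w)/4 = 11*w - k*w/4)
T(E, 3) - 9443 = (1/4)*3*(44 - 1*(-3111/1424)) - 9443 = (1/4)*3*(44 + 3111/1424) - 9443 = (1/4)*3*(65767/1424) - 9443 = 197301/5696 - 9443 = -53590027/5696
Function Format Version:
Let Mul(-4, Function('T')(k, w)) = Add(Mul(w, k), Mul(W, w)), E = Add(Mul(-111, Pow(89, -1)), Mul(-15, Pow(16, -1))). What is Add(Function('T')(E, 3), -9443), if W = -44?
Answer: Rational(-53590027, 5696) ≈ -9408.4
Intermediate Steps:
E = Rational(-3111, 1424) (E = Add(Mul(-111, Rational(1, 89)), Mul(-15, Rational(1, 16))) = Add(Rational(-111, 89), Rational(-15, 16)) = Rational(-3111, 1424) ≈ -2.1847)
Function('T')(k, w) = Add(Mul(11, w), Mul(Rational(-1, 4), k, w)) (Function('T')(k, w) = Mul(Rational(-1, 4), Add(Mul(w, k), Mul(-44, w))) = Mul(Rational(-1, 4), Add(Mul(k, w), Mul(-44, w))) = Mul(Rational(-1, 4), Add(Mul(-44, w), Mul(k, w))) = Add(Mul(11, w), Mul(Rational(-1, 4), k, w)))
Add(Function('T')(E, 3), -9443) = Add(Mul(Rational(1, 4), 3, Add(44, Mul(-1, Rational(-3111, 1424)))), -9443) = Add(Mul(Rational(1, 4), 3, Add(44, Rational(3111, 1424))), -9443) = Add(Mul(Rational(1, 4), 3, Rational(65767, 1424)), -9443) = Add(Rational(197301, 5696), -9443) = Rational(-53590027, 5696)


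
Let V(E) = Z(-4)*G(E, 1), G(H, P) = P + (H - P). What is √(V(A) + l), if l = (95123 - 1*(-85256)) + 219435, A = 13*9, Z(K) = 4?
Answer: √400282 ≈ 632.68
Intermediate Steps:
G(H, P) = H
A = 117
V(E) = 4*E
l = 399814 (l = (95123 + 85256) + 219435 = 180379 + 219435 = 399814)
√(V(A) + l) = √(4*117 + 399814) = √(468 + 399814) = √400282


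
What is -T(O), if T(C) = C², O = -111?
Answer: -12321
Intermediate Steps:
-T(O) = -1*(-111)² = -1*12321 = -12321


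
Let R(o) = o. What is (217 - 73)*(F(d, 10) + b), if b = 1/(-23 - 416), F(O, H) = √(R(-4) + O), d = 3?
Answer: -144/439 + 144*I ≈ -0.32802 + 144.0*I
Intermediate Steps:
F(O, H) = √(-4 + O)
b = -1/439 (b = 1/(-439) = -1/439 ≈ -0.0022779)
(217 - 73)*(F(d, 10) + b) = (217 - 73)*(√(-4 + 3) - 1/439) = 144*(√(-1) - 1/439) = 144*(I - 1/439) = 144*(-1/439 + I) = -144/439 + 144*I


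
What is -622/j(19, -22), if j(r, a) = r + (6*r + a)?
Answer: -622/111 ≈ -5.6036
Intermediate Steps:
j(r, a) = a + 7*r (j(r, a) = r + (a + 6*r) = a + 7*r)
-622/j(19, -22) = -622/(-22 + 7*19) = -622/(-22 + 133) = -622/111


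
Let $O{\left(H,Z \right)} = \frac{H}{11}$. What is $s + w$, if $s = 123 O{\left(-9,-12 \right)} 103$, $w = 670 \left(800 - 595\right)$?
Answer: $\frac{1396829}{11} \approx 1.2698 \cdot 10^{5}$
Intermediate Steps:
$O{\left(H,Z \right)} = \frac{H}{11}$ ($O{\left(H,Z \right)} = H \frac{1}{11} = \frac{H}{11}$)
$w = 137350$ ($w = 670 \left(800 - 595\right) = 670 \cdot 205 = 137350$)
$s = - \frac{114021}{11}$ ($s = 123 \cdot \frac{1}{11} \left(-9\right) 103 = 123 \left(- \frac{9}{11}\right) 103 = \left(- \frac{1107}{11}\right) 103 = - \frac{114021}{11} \approx -10366.0$)
$s + w = - \frac{114021}{11} + 137350 = \frac{1396829}{11}$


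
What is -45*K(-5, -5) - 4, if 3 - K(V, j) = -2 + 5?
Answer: -4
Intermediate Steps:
K(V, j) = 0 (K(V, j) = 3 - (-2 + 5) = 3 - 1*3 = 3 - 3 = 0)
-45*K(-5, -5) - 4 = -45*0 - 4 = 0 - 4 = -4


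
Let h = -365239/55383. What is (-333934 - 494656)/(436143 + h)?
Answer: -4588979997/2415454253 ≈ -1.8998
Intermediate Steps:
h = -365239/55383 (h = -365239*1/55383 = -365239/55383 ≈ -6.5948)
(-333934 - 494656)/(436143 + h) = (-333934 - 494656)/(436143 - 365239/55383) = -828590/24154542530/55383 = -828590*55383/24154542530 = -4588979997/2415454253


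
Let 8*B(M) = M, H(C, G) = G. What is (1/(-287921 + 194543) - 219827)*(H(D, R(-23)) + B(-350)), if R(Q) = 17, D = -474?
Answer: 2196389599949/373512 ≈ 5.8804e+6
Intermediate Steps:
B(M) = M/8
(1/(-287921 + 194543) - 219827)*(H(D, R(-23)) + B(-350)) = (1/(-287921 + 194543) - 219827)*(17 + (⅛)*(-350)) = (1/(-93378) - 219827)*(17 - 175/4) = (-1/93378 - 219827)*(-107/4) = -20527005607/93378*(-107/4) = 2196389599949/373512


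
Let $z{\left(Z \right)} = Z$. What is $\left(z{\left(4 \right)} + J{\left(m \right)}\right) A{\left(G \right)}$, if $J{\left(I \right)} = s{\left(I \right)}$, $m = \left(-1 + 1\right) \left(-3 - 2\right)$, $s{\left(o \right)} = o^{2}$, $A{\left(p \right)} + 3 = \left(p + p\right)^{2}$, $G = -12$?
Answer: $2292$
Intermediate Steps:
$A{\left(p \right)} = -3 + 4 p^{2}$ ($A{\left(p \right)} = -3 + \left(p + p\right)^{2} = -3 + \left(2 p\right)^{2} = -3 + 4 p^{2}$)
$m = 0$ ($m = 0 \left(-5\right) = 0$)
$J{\left(I \right)} = I^{2}$
$\left(z{\left(4 \right)} + J{\left(m \right)}\right) A{\left(G \right)} = \left(4 + 0^{2}\right) \left(-3 + 4 \left(-12\right)^{2}\right) = \left(4 + 0\right) \left(-3 + 4 \cdot 144\right) = 4 \left(-3 + 576\right) = 4 \cdot 573 = 2292$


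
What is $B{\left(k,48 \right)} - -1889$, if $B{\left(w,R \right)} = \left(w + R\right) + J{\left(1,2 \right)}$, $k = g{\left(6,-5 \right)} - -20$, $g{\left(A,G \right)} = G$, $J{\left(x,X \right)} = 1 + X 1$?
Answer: $1955$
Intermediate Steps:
$J{\left(x,X \right)} = 1 + X$
$k = 15$ ($k = -5 - -20 = -5 + 20 = 15$)
$B{\left(w,R \right)} = 3 + R + w$ ($B{\left(w,R \right)} = \left(w + R\right) + \left(1 + 2\right) = \left(R + w\right) + 3 = 3 + R + w$)
$B{\left(k,48 \right)} - -1889 = \left(3 + 48 + 15\right) - -1889 = 66 + 1889 = 1955$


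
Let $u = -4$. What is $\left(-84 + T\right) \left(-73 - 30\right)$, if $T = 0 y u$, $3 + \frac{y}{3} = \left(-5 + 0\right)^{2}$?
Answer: $8652$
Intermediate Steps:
$y = 66$ ($y = -9 + 3 \left(-5 + 0\right)^{2} = -9 + 3 \left(-5\right)^{2} = -9 + 3 \cdot 25 = -9 + 75 = 66$)
$T = 0$ ($T = 0 \cdot 66 \left(-4\right) = 0 \left(-4\right) = 0$)
$\left(-84 + T\right) \left(-73 - 30\right) = \left(-84 + 0\right) \left(-73 - 30\right) = - 84 \left(-73 - 30\right) = \left(-84\right) \left(-103\right) = 8652$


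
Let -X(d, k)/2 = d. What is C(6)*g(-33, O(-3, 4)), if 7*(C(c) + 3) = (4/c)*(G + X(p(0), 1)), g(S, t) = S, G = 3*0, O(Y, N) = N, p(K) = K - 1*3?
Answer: 561/7 ≈ 80.143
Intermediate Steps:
p(K) = -3 + K (p(K) = K - 3 = -3 + K)
X(d, k) = -2*d
G = 0
C(c) = -3 + 24/(7*c) (C(c) = -3 + ((4/c)*(0 - 2*(-3 + 0)))/7 = -3 + ((4/c)*(0 - 2*(-3)))/7 = -3 + ((4/c)*(0 + 6))/7 = -3 + ((4/c)*6)/7 = -3 + (24/c)/7 = -3 + 24/(7*c))
C(6)*g(-33, O(-3, 4)) = (-3 + (24/7)/6)*(-33) = (-3 + (24/7)*(⅙))*(-33) = (-3 + 4/7)*(-33) = -17/7*(-33) = 561/7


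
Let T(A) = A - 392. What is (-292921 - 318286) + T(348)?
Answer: -611251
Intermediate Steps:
T(A) = -392 + A
(-292921 - 318286) + T(348) = (-292921 - 318286) + (-392 + 348) = -611207 - 44 = -611251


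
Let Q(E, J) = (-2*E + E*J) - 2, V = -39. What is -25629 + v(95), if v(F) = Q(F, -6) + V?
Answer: -26430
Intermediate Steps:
Q(E, J) = -2 - 2*E + E*J
v(F) = -41 - 8*F (v(F) = (-2 - 2*F + F*(-6)) - 39 = (-2 - 2*F - 6*F) - 39 = (-2 - 8*F) - 39 = -41 - 8*F)
-25629 + v(95) = -25629 + (-41 - 8*95) = -25629 + (-41 - 760) = -25629 - 801 = -26430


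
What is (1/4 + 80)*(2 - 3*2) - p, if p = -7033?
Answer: 6712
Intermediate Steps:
(1/4 + 80)*(2 - 3*2) - p = (1/4 + 80)*(2 - 3*2) - 1*(-7033) = (1/4 + 80)*(2 - 6) + 7033 = (321/4)*(-4) + 7033 = -321 + 7033 = 6712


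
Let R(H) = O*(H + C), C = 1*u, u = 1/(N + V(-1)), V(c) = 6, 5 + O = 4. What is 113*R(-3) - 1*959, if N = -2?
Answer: -2593/4 ≈ -648.25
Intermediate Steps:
O = -1 (O = -5 + 4 = -1)
u = ¼ (u = 1/(-2 + 6) = 1/4 = ¼ ≈ 0.25000)
C = ¼ (C = 1*(¼) = ¼ ≈ 0.25000)
R(H) = -¼ - H (R(H) = -(H + ¼) = -(¼ + H) = -¼ - H)
113*R(-3) - 1*959 = 113*(-¼ - 1*(-3)) - 1*959 = 113*(-¼ + 3) - 959 = 113*(11/4) - 959 = 1243/4 - 959 = -2593/4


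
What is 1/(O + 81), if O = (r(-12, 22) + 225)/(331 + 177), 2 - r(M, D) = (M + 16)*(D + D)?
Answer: 508/41199 ≈ 0.012330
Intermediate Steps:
r(M, D) = 2 - 2*D*(16 + M) (r(M, D) = 2 - (M + 16)*(D + D) = 2 - (16 + M)*2*D = 2 - 2*D*(16 + M))
O = 51/508 (O = ((2 - 32*22 - 2*22*(-12)) + 225)/(331 + 177) = ((2 - 704 + 528) + 225)/508 = (-174 + 225)*(1/508) = 51*(1/508) = 51/508 ≈ 0.10039)
1/(O + 81) = 1/(51/508 + 81) = 1/(41199/508) = 508/41199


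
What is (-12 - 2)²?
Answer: 196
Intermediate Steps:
(-12 - 2)² = (-14)² = 196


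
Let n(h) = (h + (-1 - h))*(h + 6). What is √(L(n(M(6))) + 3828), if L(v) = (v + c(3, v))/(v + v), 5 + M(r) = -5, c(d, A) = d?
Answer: √61262/4 ≈ 61.878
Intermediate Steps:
M(r) = -10 (M(r) = -5 - 5 = -10)
n(h) = -6 - h (n(h) = -(6 + h) = -6 - h)
L(v) = (3 + v)/(2*v) (L(v) = (v + 3)/(v + v) = (3 + v)/((2*v)) = (3 + v)*(1/(2*v)) = (3 + v)/(2*v))
√(L(n(M(6))) + 3828) = √((3 + (-6 - 1*(-10)))/(2*(-6 - 1*(-10))) + 3828) = √((3 + (-6 + 10))/(2*(-6 + 10)) + 3828) = √((½)*(3 + 4)/4 + 3828) = √((½)*(¼)*7 + 3828) = √(7/8 + 3828) = √(30631/8) = √61262/4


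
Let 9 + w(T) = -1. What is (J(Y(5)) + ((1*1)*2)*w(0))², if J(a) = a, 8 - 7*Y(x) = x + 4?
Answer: 19881/49 ≈ 405.73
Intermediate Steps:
Y(x) = 4/7 - x/7 (Y(x) = 8/7 - (x + 4)/7 = 8/7 - (4 + x)/7 = 8/7 + (-4/7 - x/7) = 4/7 - x/7)
w(T) = -10 (w(T) = -9 - 1 = -10)
(J(Y(5)) + ((1*1)*2)*w(0))² = ((4/7 - ⅐*5) + ((1*1)*2)*(-10))² = ((4/7 - 5/7) + (1*2)*(-10))² = (-⅐ + 2*(-10))² = (-⅐ - 20)² = (-141/7)² = 19881/49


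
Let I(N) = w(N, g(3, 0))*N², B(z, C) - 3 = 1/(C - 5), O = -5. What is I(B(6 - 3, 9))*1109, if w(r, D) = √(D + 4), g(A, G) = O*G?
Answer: 187421/8 ≈ 23428.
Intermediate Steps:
g(A, G) = -5*G
B(z, C) = 3 + 1/(-5 + C) (B(z, C) = 3 + 1/(C - 5) = 3 + 1/(-5 + C))
w(r, D) = √(4 + D)
I(N) = 2*N² (I(N) = √(4 - 5*0)*N² = √(4 + 0)*N² = √4*N² = 2*N²)
I(B(6 - 3, 9))*1109 = (2*((-14 + 3*9)/(-5 + 9))²)*1109 = (2*((-14 + 27)/4)²)*1109 = (2*((¼)*13)²)*1109 = (2*(13/4)²)*1109 = (2*(169/16))*1109 = (169/8)*1109 = 187421/8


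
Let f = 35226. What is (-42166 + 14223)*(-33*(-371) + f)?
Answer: -1326426267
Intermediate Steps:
(-42166 + 14223)*(-33*(-371) + f) = (-42166 + 14223)*(-33*(-371) + 35226) = -27943*(12243 + 35226) = -27943*47469 = -1326426267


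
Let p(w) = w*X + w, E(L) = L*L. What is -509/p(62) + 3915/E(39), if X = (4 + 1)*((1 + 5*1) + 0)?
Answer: 750049/324818 ≈ 2.3091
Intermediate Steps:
X = 30 (X = 5*((1 + 5) + 0) = 5*(6 + 0) = 5*6 = 30)
E(L) = L²
p(w) = 31*w (p(w) = w*30 + w = 30*w + w = 31*w)
-509/p(62) + 3915/E(39) = -509/(31*62) + 3915/(39²) = -509/1922 + 3915/1521 = -509*1/1922 + 3915*(1/1521) = -509/1922 + 435/169 = 750049/324818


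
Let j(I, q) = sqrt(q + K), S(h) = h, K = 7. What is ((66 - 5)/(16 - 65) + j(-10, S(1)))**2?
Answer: 22929/2401 - 244*sqrt(2)/49 ≈ 2.5076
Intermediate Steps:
j(I, q) = sqrt(7 + q) (j(I, q) = sqrt(q + 7) = sqrt(7 + q))
((66 - 5)/(16 - 65) + j(-10, S(1)))**2 = ((66 - 5)/(16 - 65) + sqrt(7 + 1))**2 = (61/(-49) + sqrt(8))**2 = (61*(-1/49) + 2*sqrt(2))**2 = (-61/49 + 2*sqrt(2))**2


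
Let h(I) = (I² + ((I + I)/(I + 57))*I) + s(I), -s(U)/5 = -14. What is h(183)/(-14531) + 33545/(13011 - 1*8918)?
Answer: 13957726161/2379015320 ≈ 5.8670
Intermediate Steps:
s(U) = 70 (s(U) = -5*(-14) = 70)
h(I) = 70 + I² + 2*I²/(57 + I) (h(I) = (I² + ((I + I)/(I + 57))*I) + 70 = (I² + ((2*I)/(57 + I))*I) + 70 = (I² + (2*I/(57 + I))*I) + 70 = (I² + 2*I²/(57 + I)) + 70 = 70 + I² + 2*I²/(57 + I))
h(183)/(-14531) + 33545/(13011 - 1*8918) = ((3990 + 183³ + 59*183² + 70*183)/(57 + 183))/(-14531) + 33545/(13011 - 1*8918) = ((3990 + 6128487 + 59*33489 + 12810)/240)*(-1/14531) + 33545/(13011 - 8918) = ((3990 + 6128487 + 1975851 + 12810)/240)*(-1/14531) + 33545/4093 = ((1/240)*8121138)*(-1/14531) + 33545*(1/4093) = (1353523/40)*(-1/14531) + 33545/4093 = -1353523/581240 + 33545/4093 = 13957726161/2379015320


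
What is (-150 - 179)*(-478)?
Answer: 157262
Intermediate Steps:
(-150 - 179)*(-478) = -329*(-478) = 157262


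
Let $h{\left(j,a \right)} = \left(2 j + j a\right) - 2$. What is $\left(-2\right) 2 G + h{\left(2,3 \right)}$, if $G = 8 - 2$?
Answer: $-16$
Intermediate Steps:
$h{\left(j,a \right)} = -2 + 2 j + a j$ ($h{\left(j,a \right)} = \left(2 j + a j\right) - 2 = -2 + 2 j + a j$)
$G = 6$
$\left(-2\right) 2 G + h{\left(2,3 \right)} = \left(-2\right) 2 \cdot 6 + \left(-2 + 2 \cdot 2 + 3 \cdot 2\right) = \left(-4\right) 6 + \left(-2 + 4 + 6\right) = -24 + 8 = -16$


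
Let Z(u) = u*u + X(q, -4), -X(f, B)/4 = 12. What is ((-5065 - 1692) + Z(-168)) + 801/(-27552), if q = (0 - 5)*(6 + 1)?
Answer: 196711829/9184 ≈ 21419.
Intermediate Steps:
q = -35 (q = -5*7 = -35)
X(f, B) = -48 (X(f, B) = -4*12 = -48)
Z(u) = -48 + u² (Z(u) = u*u - 48 = u² - 48 = -48 + u²)
((-5065 - 1692) + Z(-168)) + 801/(-27552) = ((-5065 - 1692) + (-48 + (-168)²)) + 801/(-27552) = (-6757 + (-48 + 28224)) + 801*(-1/27552) = (-6757 + 28176) - 267/9184 = 21419 - 267/9184 = 196711829/9184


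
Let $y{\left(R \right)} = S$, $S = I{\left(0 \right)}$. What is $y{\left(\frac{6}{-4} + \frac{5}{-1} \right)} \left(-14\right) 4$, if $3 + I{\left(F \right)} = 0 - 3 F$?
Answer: $168$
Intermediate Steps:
$I{\left(F \right)} = -3 - 3 F$ ($I{\left(F \right)} = -3 + \left(0 - 3 F\right) = -3 - 3 F$)
$S = -3$ ($S = -3 - 0 = -3 + 0 = -3$)
$y{\left(R \right)} = -3$
$y{\left(\frac{6}{-4} + \frac{5}{-1} \right)} \left(-14\right) 4 = \left(-3\right) \left(-14\right) 4 = 42 \cdot 4 = 168$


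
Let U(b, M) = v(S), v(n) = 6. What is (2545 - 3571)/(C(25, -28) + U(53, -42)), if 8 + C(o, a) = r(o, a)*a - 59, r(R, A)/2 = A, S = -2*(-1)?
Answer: -1026/1507 ≈ -0.68082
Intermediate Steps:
S = 2
r(R, A) = 2*A
U(b, M) = 6
C(o, a) = -67 + 2*a² (C(o, a) = -8 + ((2*a)*a - 59) = -8 + (2*a² - 59) = -8 + (-59 + 2*a²) = -67 + 2*a²)
(2545 - 3571)/(C(25, -28) + U(53, -42)) = (2545 - 3571)/((-67 + 2*(-28)²) + 6) = -1026/((-67 + 2*784) + 6) = -1026/((-67 + 1568) + 6) = -1026/(1501 + 6) = -1026/1507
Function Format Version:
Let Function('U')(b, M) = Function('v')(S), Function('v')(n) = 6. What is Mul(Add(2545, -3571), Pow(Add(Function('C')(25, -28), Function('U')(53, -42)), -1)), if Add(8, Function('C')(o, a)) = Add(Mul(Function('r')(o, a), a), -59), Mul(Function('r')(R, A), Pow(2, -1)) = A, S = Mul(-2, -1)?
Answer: Rational(-1026, 1507) ≈ -0.68082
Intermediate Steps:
S = 2
Function('r')(R, A) = Mul(2, A)
Function('U')(b, M) = 6
Function('C')(o, a) = Add(-67, Mul(2, Pow(a, 2))) (Function('C')(o, a) = Add(-8, Add(Mul(Mul(2, a), a), -59)) = Add(-8, Add(Mul(2, Pow(a, 2)), -59)) = Add(-8, Add(-59, Mul(2, Pow(a, 2)))) = Add(-67, Mul(2, Pow(a, 2))))
Mul(Add(2545, -3571), Pow(Add(Function('C')(25, -28), Function('U')(53, -42)), -1)) = Mul(Add(2545, -3571), Pow(Add(Add(-67, Mul(2, Pow(-28, 2))), 6), -1)) = Mul(-1026, Pow(Add(Add(-67, Mul(2, 784)), 6), -1)) = Mul(-1026, Pow(Add(Add(-67, 1568), 6), -1)) = Mul(-1026, Pow(Add(1501, 6), -1)) = Mul(-1026, Pow(1507, -1)) = Mul(-1026, Rational(1, 1507)) = Rational(-1026, 1507)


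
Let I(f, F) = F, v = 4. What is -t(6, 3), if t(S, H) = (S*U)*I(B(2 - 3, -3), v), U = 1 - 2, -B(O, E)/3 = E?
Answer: 24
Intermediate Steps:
B(O, E) = -3*E
U = -1
t(S, H) = -4*S (t(S, H) = (S*(-1))*4 = -S*4 = -4*S)
-t(6, 3) = -(-4)*6 = -1*(-24) = 24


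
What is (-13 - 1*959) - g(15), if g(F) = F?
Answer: -987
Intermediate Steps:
(-13 - 1*959) - g(15) = (-13 - 1*959) - 1*15 = (-13 - 959) - 15 = -972 - 15 = -987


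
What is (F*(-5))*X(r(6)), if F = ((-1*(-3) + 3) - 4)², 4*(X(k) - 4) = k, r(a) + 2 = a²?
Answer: -250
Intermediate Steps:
r(a) = -2 + a²
X(k) = 4 + k/4
F = 4 (F = ((3 + 3) - 4)² = (6 - 4)² = 2² = 4)
(F*(-5))*X(r(6)) = (4*(-5))*(4 + (-2 + 6²)/4) = -20*(4 + (-2 + 36)/4) = -20*(4 + (¼)*34) = -20*(4 + 17/2) = -20*25/2 = -250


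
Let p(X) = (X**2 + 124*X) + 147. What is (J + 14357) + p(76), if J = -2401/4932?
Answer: 146497727/4932 ≈ 29704.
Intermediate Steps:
p(X) = 147 + X**2 + 124*X
J = -2401/4932 (J = -2401*1/4932 = -2401/4932 ≈ -0.48682)
(J + 14357) + p(76) = (-2401/4932 + 14357) + (147 + 76**2 + 124*76) = 70806323/4932 + (147 + 5776 + 9424) = 70806323/4932 + 15347 = 146497727/4932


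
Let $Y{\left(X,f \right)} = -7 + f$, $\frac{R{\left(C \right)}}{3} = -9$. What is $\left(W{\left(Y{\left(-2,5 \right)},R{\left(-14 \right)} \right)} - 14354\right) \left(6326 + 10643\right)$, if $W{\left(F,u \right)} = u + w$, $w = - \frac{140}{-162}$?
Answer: $- \frac{19765338479}{81} \approx -2.4402 \cdot 10^{8}$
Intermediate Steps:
$R{\left(C \right)} = -27$ ($R{\left(C \right)} = 3 \left(-9\right) = -27$)
$w = \frac{70}{81}$ ($w = \left(-140\right) \left(- \frac{1}{162}\right) = \frac{70}{81} \approx 0.8642$)
$W{\left(F,u \right)} = \frac{70}{81} + u$ ($W{\left(F,u \right)} = u + \frac{70}{81} = \frac{70}{81} + u$)
$\left(W{\left(Y{\left(-2,5 \right)},R{\left(-14 \right)} \right)} - 14354\right) \left(6326 + 10643\right) = \left(\left(\frac{70}{81} - 27\right) - 14354\right) \left(6326 + 10643\right) = \left(- \frac{2117}{81} - 14354\right) 16969 = \left(- \frac{1164791}{81}\right) 16969 = - \frac{19765338479}{81}$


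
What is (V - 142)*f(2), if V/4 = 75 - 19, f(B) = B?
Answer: 164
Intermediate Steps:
V = 224 (V = 4*(75 - 19) = 4*56 = 224)
(V - 142)*f(2) = (224 - 142)*2 = 82*2 = 164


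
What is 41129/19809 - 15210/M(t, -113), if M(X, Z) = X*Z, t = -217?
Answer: 22813849/15668919 ≈ 1.4560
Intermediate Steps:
41129/19809 - 15210/M(t, -113) = 41129/19809 - 15210/((-217*(-113))) = 41129*(1/19809) - 15210/24521 = 41129/19809 - 15210*1/24521 = 41129/19809 - 15210/24521 = 22813849/15668919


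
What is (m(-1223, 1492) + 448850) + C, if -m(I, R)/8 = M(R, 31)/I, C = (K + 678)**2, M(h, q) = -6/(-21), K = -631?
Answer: 3861516115/8561 ≈ 4.5106e+5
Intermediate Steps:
M(h, q) = 2/7 (M(h, q) = -6*(-1/21) = 2/7)
C = 2209 (C = (-631 + 678)**2 = 47**2 = 2209)
m(I, R) = -16/(7*I)
(m(-1223, 1492) + 448850) + C = (-16/7/(-1223) + 448850) + 2209 = (-16/7*(-1/1223) + 448850) + 2209 = (16/8561 + 448850) + 2209 = 3842604866/8561 + 2209 = 3861516115/8561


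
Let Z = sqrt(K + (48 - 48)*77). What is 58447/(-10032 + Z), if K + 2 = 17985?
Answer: -586340304/100623041 - 409129*sqrt(367)/100623041 ≈ -5.9050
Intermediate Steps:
K = 17983 (K = -2 + 17985 = 17983)
Z = 7*sqrt(367) (Z = sqrt(17983 + (48 - 48)*77) = sqrt(17983 + 0*77) = sqrt(17983 + 0) = sqrt(17983) = 7*sqrt(367) ≈ 134.10)
58447/(-10032 + Z) = 58447/(-10032 + 7*sqrt(367))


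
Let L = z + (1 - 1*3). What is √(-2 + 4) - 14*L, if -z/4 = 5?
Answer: 308 + √2 ≈ 309.41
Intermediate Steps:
z = -20 (z = -4*5 = -20)
L = -22 (L = -20 + (1 - 1*3) = -20 + (1 - 3) = -20 - 2 = -22)
√(-2 + 4) - 14*L = √(-2 + 4) - 14*(-22) = √2 + 308 = 308 + √2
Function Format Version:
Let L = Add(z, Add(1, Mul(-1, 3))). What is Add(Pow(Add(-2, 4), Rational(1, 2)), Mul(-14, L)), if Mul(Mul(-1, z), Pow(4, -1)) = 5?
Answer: Add(308, Pow(2, Rational(1, 2))) ≈ 309.41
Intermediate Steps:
z = -20 (z = Mul(-4, 5) = -20)
L = -22 (L = Add(-20, Add(1, Mul(-1, 3))) = Add(-20, Add(1, -3)) = Add(-20, -2) = -22)
Add(Pow(Add(-2, 4), Rational(1, 2)), Mul(-14, L)) = Add(Pow(Add(-2, 4), Rational(1, 2)), Mul(-14, -22)) = Add(Pow(2, Rational(1, 2)), 308) = Add(308, Pow(2, Rational(1, 2)))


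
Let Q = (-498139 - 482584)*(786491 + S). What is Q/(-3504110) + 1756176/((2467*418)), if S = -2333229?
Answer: -391063107763603721/903364814165 ≈ -4.3290e+5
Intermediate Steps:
Q = 1516921531574 (Q = (-498139 - 482584)*(786491 - 2333229) = -980723*(-1546738) = 1516921531574)
Q/(-3504110) + 1756176/((2467*418)) = 1516921531574/(-3504110) + 1756176/((2467*418)) = 1516921531574*(-1/3504110) + 1756176/1031206 = -758460765787/1752055 + 1756176*(1/1031206) = -758460765787/1752055 + 878088/515603 = -391063107763603721/903364814165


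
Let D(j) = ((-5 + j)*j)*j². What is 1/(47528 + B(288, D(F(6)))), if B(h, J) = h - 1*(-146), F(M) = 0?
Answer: 1/47962 ≈ 2.0850e-5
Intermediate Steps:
D(j) = j³*(-5 + j) (D(j) = (j*(-5 + j))*j² = j³*(-5 + j))
B(h, J) = 146 + h (B(h, J) = h + 146 = 146 + h)
1/(47528 + B(288, D(F(6)))) = 1/(47528 + (146 + 288)) = 1/(47528 + 434) = 1/47962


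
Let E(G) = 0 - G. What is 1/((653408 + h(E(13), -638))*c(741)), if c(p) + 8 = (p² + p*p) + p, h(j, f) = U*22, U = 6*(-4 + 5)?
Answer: 1/718171838300 ≈ 1.3924e-12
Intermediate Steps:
E(G) = -G
U = 6 (U = 6*1 = 6)
h(j, f) = 132 (h(j, f) = 6*22 = 132)
c(p) = -8 + p + 2*p² (c(p) = -8 + ((p² + p*p) + p) = -8 + ((p² + p²) + p) = -8 + (2*p² + p) = -8 + (p + 2*p²) = -8 + p + 2*p²)
1/((653408 + h(E(13), -638))*c(741)) = 1/((653408 + 132)*(-8 + 741 + 2*741²)) = 1/(653540*(-8 + 741 + 2*549081)) = 1/(653540*(-8 + 741 + 1098162)) = (1/653540)/1098895 = (1/653540)*(1/1098895) = 1/718171838300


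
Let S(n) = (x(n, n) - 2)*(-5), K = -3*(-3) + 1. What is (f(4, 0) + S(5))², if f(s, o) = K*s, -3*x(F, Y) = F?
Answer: 30625/9 ≈ 3402.8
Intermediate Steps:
x(F, Y) = -F/3
K = 10 (K = 9 + 1 = 10)
S(n) = 10 + 5*n/3 (S(n) = (-n/3 - 2)*(-5) = (-2 - n/3)*(-5) = 10 + 5*n/3)
f(s, o) = 10*s
(f(4, 0) + S(5))² = (10*4 + (10 + (5/3)*5))² = (40 + (10 + 25/3))² = (40 + 55/3)² = (175/3)² = 30625/9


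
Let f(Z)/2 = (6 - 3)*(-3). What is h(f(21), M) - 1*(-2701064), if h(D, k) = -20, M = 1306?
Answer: 2701044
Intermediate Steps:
f(Z) = -18 (f(Z) = 2*((6 - 3)*(-3)) = 2*(3*(-3)) = 2*(-9) = -18)
h(f(21), M) - 1*(-2701064) = -20 - 1*(-2701064) = -20 + 2701064 = 2701044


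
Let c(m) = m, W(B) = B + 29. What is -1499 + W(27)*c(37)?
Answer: 573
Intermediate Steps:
W(B) = 29 + B
-1499 + W(27)*c(37) = -1499 + (29 + 27)*37 = -1499 + 56*37 = -1499 + 2072 = 573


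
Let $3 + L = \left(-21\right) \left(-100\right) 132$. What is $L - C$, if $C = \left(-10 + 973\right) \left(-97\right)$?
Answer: $370608$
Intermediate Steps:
$C = -93411$ ($C = 963 \left(-97\right) = -93411$)
$L = 277197$ ($L = -3 + \left(-21\right) \left(-100\right) 132 = -3 + 2100 \cdot 132 = -3 + 277200 = 277197$)
$L - C = 277197 - -93411 = 277197 + 93411 = 370608$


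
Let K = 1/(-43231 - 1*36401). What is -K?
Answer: 1/79632 ≈ 1.2558e-5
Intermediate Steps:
K = -1/79632 (K = 1/(-43231 - 36401) = 1/(-79632) = -1/79632 ≈ -1.2558e-5)
-K = -1*(-1/79632) = 1/79632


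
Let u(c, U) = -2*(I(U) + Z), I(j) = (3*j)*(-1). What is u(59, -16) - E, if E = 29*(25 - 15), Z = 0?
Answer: -386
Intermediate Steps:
I(j) = -3*j
u(c, U) = 6*U (u(c, U) = -2*(-3*U + 0) = -(-6)*U = 6*U)
E = 290 (E = 29*10 = 290)
u(59, -16) - E = 6*(-16) - 1*290 = -96 - 290 = -386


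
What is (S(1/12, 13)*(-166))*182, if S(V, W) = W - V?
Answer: -1170715/3 ≈ -3.9024e+5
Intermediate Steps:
(S(1/12, 13)*(-166))*182 = ((13 - 1/12)*(-166))*182 = ((155/12)*(-166))*182 = -12865/6*182 = -1170715/3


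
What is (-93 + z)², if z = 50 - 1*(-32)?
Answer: 121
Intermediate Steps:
z = 82 (z = 50 + 32 = 82)
(-93 + z)² = (-93 + 82)² = (-11)² = 121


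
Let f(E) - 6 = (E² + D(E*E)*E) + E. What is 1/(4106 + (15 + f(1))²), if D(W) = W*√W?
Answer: 1/4682 ≈ 0.00021358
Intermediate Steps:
D(W) = W^(3/2)
f(E) = 6 + E + E² + E*(E²)^(3/2) (f(E) = 6 + ((E² + (E*E)^(3/2)*E) + E) = 6 + ((E² + (E²)^(3/2)*E) + E) = 6 + ((E² + E*(E²)^(3/2)) + E) = 6 + (E + E² + E*(E²)^(3/2)) = 6 + E + E² + E*(E²)^(3/2))
1/(4106 + (15 + f(1))²) = 1/(4106 + (15 + (6 + 1 + 1² + 1*(1²)^(3/2)))²) = 1/(4106 + (15 + (6 + 1 + 1 + 1*1^(3/2)))²) = 1/(4106 + (15 + (6 + 1 + 1 + 1*1))²) = 1/(4106 + (15 + (6 + 1 + 1 + 1))²) = 1/(4106 + (15 + 9)²) = 1/(4106 + 24²) = 1/(4106 + 576) = 1/4682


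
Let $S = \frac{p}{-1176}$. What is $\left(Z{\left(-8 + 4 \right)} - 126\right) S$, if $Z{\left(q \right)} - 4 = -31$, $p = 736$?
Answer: $\frac{4692}{49} \approx 95.755$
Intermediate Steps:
$Z{\left(q \right)} = -27$ ($Z{\left(q \right)} = 4 - 31 = -27$)
$S = - \frac{92}{147}$ ($S = \frac{736}{-1176} = 736 \left(- \frac{1}{1176}\right) = - \frac{92}{147} \approx -0.62585$)
$\left(Z{\left(-8 + 4 \right)} - 126\right) S = \left(-27 - 126\right) \left(- \frac{92}{147}\right) = \left(-153\right) \left(- \frac{92}{147}\right) = \frac{4692}{49}$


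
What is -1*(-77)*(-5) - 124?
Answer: -509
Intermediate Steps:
-1*(-77)*(-5) - 124 = 77*(-5) - 124 = -385 - 124 = -509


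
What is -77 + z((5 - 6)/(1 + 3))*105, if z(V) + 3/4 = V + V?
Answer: -833/4 ≈ -208.25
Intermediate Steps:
z(V) = -¾ + 2*V (z(V) = -¾ + (V + V) = -¾ + 2*V)
-77 + z((5 - 6)/(1 + 3))*105 = -77 + (-¾ + 2*((5 - 6)/(1 + 3)))*105 = -77 + (-¾ + 2*(-1/4))*105 = -77 + (-¾ + 2*(-1*¼))*105 = -77 + (-¾ + 2*(-¼))*105 = -77 + (-¾ - ½)*105 = -77 - 5/4*105 = -77 - 525/4 = -833/4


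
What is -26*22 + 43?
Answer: -529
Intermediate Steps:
-26*22 + 43 = -572 + 43 = -529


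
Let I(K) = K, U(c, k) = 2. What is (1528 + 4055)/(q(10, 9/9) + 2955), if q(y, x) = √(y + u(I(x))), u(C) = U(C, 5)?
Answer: 5499255/2910671 - 3722*√3/2910671 ≈ 1.8871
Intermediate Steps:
u(C) = 2
q(y, x) = √(2 + y) (q(y, x) = √(y + 2) = √(2 + y))
(1528 + 4055)/(q(10, 9/9) + 2955) = (1528 + 4055)/(√(2 + 10) + 2955) = 5583/(√12 + 2955) = 5583/(2*√3 + 2955) = 5583/(2955 + 2*√3)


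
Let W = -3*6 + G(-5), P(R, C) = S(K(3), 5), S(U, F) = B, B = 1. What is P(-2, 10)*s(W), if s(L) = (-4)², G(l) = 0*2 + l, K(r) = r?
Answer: 16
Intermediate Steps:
S(U, F) = 1
G(l) = l (G(l) = 0 + l = l)
P(R, C) = 1
W = -23 (W = -3*6 - 5 = -18 - 5 = -23)
s(L) = 16
P(-2, 10)*s(W) = 1*16 = 16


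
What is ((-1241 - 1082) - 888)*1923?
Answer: -6174753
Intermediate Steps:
((-1241 - 1082) - 888)*1923 = (-2323 - 888)*1923 = -3211*1923 = -6174753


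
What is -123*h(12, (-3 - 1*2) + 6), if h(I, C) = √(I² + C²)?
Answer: -123*√145 ≈ -1481.1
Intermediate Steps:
h(I, C) = √(C² + I²)
-123*h(12, (-3 - 1*2) + 6) = -123*√(((-3 - 1*2) + 6)² + 12²) = -123*√(((-3 - 2) + 6)² + 144) = -123*√((-5 + 6)² + 144) = -123*√(1² + 144) = -123*√(1 + 144) = -123*√145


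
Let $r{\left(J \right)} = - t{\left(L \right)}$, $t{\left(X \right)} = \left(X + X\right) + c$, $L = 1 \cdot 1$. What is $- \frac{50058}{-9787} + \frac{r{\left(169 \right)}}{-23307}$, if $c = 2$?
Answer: $\frac{1166740954}{228105609} \approx 5.1149$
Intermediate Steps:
$L = 1$
$t{\left(X \right)} = 2 + 2 X$ ($t{\left(X \right)} = \left(X + X\right) + 2 = 2 X + 2 = 2 + 2 X$)
$r{\left(J \right)} = -4$ ($r{\left(J \right)} = - (2 + 2 \cdot 1) = - (2 + 2) = \left(-1\right) 4 = -4$)
$- \frac{50058}{-9787} + \frac{r{\left(169 \right)}}{-23307} = - \frac{50058}{-9787} - \frac{4}{-23307} = \left(-50058\right) \left(- \frac{1}{9787}\right) - - \frac{4}{23307} = \frac{50058}{9787} + \frac{4}{23307} = \frac{1166740954}{228105609}$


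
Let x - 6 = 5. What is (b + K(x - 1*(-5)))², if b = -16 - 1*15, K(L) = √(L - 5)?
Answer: (31 - √11)² ≈ 766.37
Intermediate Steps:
x = 11 (x = 6 + 5 = 11)
K(L) = √(-5 + L)
b = -31 (b = -16 - 15 = -31)
(b + K(x - 1*(-5)))² = (-31 + √(-5 + (11 - 1*(-5))))² = (-31 + √(-5 + (11 + 5)))² = (-31 + √(-5 + 16))² = (-31 + √11)²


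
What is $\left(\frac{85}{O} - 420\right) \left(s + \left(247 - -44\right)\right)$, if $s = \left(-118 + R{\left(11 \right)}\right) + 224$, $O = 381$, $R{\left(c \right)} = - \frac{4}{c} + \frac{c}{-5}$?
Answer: $- \frac{693925978}{4191} \approx -1.6558 \cdot 10^{5}$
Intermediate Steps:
$R{\left(c \right)} = - \frac{4}{c} - \frac{c}{5}$ ($R{\left(c \right)} = - \frac{4}{c} + c \left(- \frac{1}{5}\right) = - \frac{4}{c} - \frac{c}{5}$)
$s = \frac{5689}{55}$ ($s = \left(-118 - \left(\frac{11}{5} + \frac{4}{11}\right)\right) + 224 = \left(-118 - \frac{141}{55}\right) + 224 = - \frac{6631}{55} + 224 = \frac{5689}{55} \approx 103.44$)
$\left(\frac{85}{O} - 420\right) \left(s + \left(247 - -44\right)\right) = \left(\frac{85}{381} - 420\right) \left(\frac{5689}{55} + \left(247 - -44\right)\right) = \left(85 \cdot \frac{1}{381} - 420\right) \left(\frac{5689}{55} + \left(247 + 44\right)\right) = \left(\frac{85}{381} - 420\right) \left(\frac{5689}{55} + 291\right) = \left(- \frac{159935}{381}\right) \frac{21694}{55} = - \frac{693925978}{4191}$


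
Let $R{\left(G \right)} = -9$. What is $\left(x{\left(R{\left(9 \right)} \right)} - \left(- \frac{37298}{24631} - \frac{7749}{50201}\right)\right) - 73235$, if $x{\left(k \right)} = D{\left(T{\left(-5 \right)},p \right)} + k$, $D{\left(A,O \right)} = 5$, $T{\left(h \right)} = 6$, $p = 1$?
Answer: $- \frac{90558021099092}{1236500831} \approx -73237.0$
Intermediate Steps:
$x{\left(k \right)} = 5 + k$
$\left(x{\left(R{\left(9 \right)} \right)} - \left(- \frac{37298}{24631} - \frac{7749}{50201}\right)\right) - 73235 = \left(\left(5 - 9\right) - \left(- \frac{37298}{24631} - \frac{7749}{50201}\right)\right) - 73235 = \left(-4 - - \frac{2063262517}{1236500831}\right) - 73235 = \left(-4 + \left(\frac{37298}{24631} + \frac{7749}{50201}\right)\right) - 73235 = \left(-4 + \frac{2063262517}{1236500831}\right) - 73235 = - \frac{2882740807}{1236500831} - 73235 = - \frac{90558021099092}{1236500831}$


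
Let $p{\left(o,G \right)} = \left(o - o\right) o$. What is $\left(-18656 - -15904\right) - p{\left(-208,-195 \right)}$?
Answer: $-2752$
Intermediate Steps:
$p{\left(o,G \right)} = 0$ ($p{\left(o,G \right)} = 0 o = 0$)
$\left(-18656 - -15904\right) - p{\left(-208,-195 \right)} = \left(-18656 - -15904\right) - 0 = \left(-18656 + 15904\right) + 0 = -2752 + 0 = -2752$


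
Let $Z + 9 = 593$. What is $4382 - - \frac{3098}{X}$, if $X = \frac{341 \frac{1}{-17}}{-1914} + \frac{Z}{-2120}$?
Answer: $- \frac{1518204602}{207719} \approx -7308.9$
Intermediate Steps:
$Z = 584$ ($Z = -9 + 593 = 584$)
$X = - \frac{207719}{783870}$ ($X = \frac{341 \frac{1}{-17}}{-1914} + \frac{584}{-2120} = 341 \left(- \frac{1}{17}\right) \left(- \frac{1}{1914}\right) + 584 \left(- \frac{1}{2120}\right) = \left(- \frac{341}{17}\right) \left(- \frac{1}{1914}\right) - \frac{73}{265} = \frac{31}{2958} - \frac{73}{265} = - \frac{207719}{783870} \approx -0.26499$)
$4382 - - \frac{3098}{X} = 4382 - - \frac{3098}{- \frac{207719}{783870}} = 4382 - \left(-3098\right) \left(- \frac{783870}{207719}\right) = 4382 - \frac{2428429260}{207719} = - \frac{1518204602}{207719}$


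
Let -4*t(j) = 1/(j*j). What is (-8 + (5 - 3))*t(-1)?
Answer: 3/2 ≈ 1.5000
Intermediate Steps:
t(j) = -1/(4*j²) (t(j) = -1/(4*j*j) = -1/(4*j²))
(-8 + (5 - 3))*t(-1) = (-8 + (5 - 3))*(-¼/(-1)²) = (-8 + 2)*(-¼*1) = -6*(-¼) = 3/2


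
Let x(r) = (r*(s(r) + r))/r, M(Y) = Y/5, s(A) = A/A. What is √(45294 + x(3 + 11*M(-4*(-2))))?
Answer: √1132890/5 ≈ 212.87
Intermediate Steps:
s(A) = 1
M(Y) = Y/5 (M(Y) = Y*(⅕) = Y/5)
x(r) = 1 + r (x(r) = (r*(1 + r))/r = 1 + r)
√(45294 + x(3 + 11*M(-4*(-2)))) = √(45294 + (1 + (3 + 11*((-4*(-2))/5)))) = √(45294 + (1 + (3 + 11*((⅕)*8)))) = √(45294 + (1 + (3 + 11*(8/5)))) = √(45294 + (1 + (3 + 88/5))) = √(45294 + (1 + 103/5)) = √(45294 + 108/5) = √(226578/5) = √1132890/5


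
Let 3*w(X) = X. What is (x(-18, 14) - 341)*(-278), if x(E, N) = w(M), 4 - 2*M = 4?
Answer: 94798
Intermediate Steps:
M = 0 (M = 2 - 1/2*4 = 2 - 2 = 0)
w(X) = X/3
x(E, N) = 0 (x(E, N) = (1/3)*0 = 0)
(x(-18, 14) - 341)*(-278) = (0 - 341)*(-278) = -341*(-278) = 94798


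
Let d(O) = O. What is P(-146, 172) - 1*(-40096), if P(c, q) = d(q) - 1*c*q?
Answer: 65380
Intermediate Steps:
P(c, q) = q - c*q (P(c, q) = q - 1*c*q = q - c*q)
P(-146, 172) - 1*(-40096) = 172*(1 - 1*(-146)) - 1*(-40096) = 172*(1 + 146) + 40096 = 172*147 + 40096 = 25284 + 40096 = 65380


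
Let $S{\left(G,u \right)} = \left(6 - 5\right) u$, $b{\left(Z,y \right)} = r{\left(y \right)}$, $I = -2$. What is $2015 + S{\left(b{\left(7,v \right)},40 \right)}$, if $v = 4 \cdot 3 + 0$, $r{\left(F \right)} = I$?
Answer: $2055$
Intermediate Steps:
$r{\left(F \right)} = -2$
$v = 12$ ($v = 12 + 0 = 12$)
$b{\left(Z,y \right)} = -2$
$S{\left(G,u \right)} = u$ ($S{\left(G,u \right)} = 1 u = u$)
$2015 + S{\left(b{\left(7,v \right)},40 \right)} = 2015 + 40 = 2055$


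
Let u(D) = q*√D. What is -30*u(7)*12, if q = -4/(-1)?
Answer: -1440*√7 ≈ -3809.9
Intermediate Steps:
q = 4 (q = -4*(-1) = 4)
u(D) = 4*√D
-30*u(7)*12 = -120*√7*12 = -1440*√7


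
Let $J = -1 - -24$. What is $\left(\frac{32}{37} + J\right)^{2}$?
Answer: $\frac{779689}{1369} \approx 569.53$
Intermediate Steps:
$J = 23$ ($J = -1 + 24 = 23$)
$\left(\frac{32}{37} + J\right)^{2} = \left(\frac{32}{37} + 23\right)^{2} = \left(\frac{883}{37}\right)^{2} = \frac{779689}{1369}$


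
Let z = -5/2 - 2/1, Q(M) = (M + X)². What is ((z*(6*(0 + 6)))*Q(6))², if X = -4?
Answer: 419904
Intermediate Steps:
Q(M) = (-4 + M)² (Q(M) = (M - 4)² = (-4 + M)²)
z = -9/2 (z = -5*½ - 2*1 = -5/2 - 2 = -9/2 ≈ -4.5000)
((z*(6*(0 + 6)))*Q(6))² = ((-27*(0 + 6))*(-4 + 6)²)² = (-27*6*2²)² = (-9/2*36*4)² = (-162*4)² = (-648)² = 419904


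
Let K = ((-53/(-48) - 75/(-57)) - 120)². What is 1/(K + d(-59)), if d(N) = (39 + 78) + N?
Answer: 831744/11547157441 ≈ 7.2030e-5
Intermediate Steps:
d(N) = 117 + N
K = 11498916289/831744 (K = ((-53*(-1/48) - 75*(-1/57)) - 120)² = ((53/48 + 25/19) - 120)² = (2207/912 - 120)² = (-107233/912)² = 11498916289/831744 ≈ 13825.)
1/(K + d(-59)) = 1/(11498916289/831744 + (117 - 59)) = 1/(11498916289/831744 + 58) = 1/(11547157441/831744) = 831744/11547157441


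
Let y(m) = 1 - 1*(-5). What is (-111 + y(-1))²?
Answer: 11025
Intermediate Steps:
y(m) = 6 (y(m) = 1 + 5 = 6)
(-111 + y(-1))² = (-111 + 6)² = (-105)² = 11025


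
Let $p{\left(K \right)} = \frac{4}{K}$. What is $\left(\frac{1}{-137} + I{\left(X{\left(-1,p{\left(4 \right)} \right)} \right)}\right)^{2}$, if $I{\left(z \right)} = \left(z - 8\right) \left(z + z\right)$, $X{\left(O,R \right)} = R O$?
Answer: $\frac{6076225}{18769} \approx 323.74$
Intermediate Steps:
$X{\left(O,R \right)} = O R$
$I{\left(z \right)} = 2 z \left(-8 + z\right)$ ($I{\left(z \right)} = \left(-8 + z\right) 2 z = 2 z \left(-8 + z\right)$)
$\left(\frac{1}{-137} + I{\left(X{\left(-1,p{\left(4 \right)} \right)} \right)}\right)^{2} = \left(\frac{1}{-137} + 2 \left(- \frac{4}{4}\right) \left(-8 - \frac{4}{4}\right)\right)^{2} = \left(- \frac{1}{137} + 2 \left(- \frac{4}{4}\right) \left(-8 - 4 \cdot \frac{1}{4}\right)\right)^{2} = \left(- \frac{1}{137} + 2 \left(\left(-1\right) 1\right) \left(-8 - 1\right)\right)^{2} = \left(- \frac{1}{137} + 2 \left(-1\right) \left(-8 - 1\right)\right)^{2} = \left(- \frac{1}{137} + 2 \left(-1\right) \left(-9\right)\right)^{2} = \left(- \frac{1}{137} + 18\right)^{2} = \left(\frac{2465}{137}\right)^{2} = \frac{6076225}{18769}$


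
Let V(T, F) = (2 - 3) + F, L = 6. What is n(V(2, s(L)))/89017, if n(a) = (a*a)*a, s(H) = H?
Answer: 125/89017 ≈ 0.0014042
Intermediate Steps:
V(T, F) = -1 + F
n(a) = a³ (n(a) = a²*a = a³)
n(V(2, s(L)))/89017 = (-1 + 6)³/89017 = 5³*(1/89017) = 125*(1/89017) = 125/89017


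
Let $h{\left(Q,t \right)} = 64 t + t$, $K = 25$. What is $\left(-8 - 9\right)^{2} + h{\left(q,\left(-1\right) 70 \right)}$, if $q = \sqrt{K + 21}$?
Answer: $-4261$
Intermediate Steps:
$q = \sqrt{46}$ ($q = \sqrt{25 + 21} = \sqrt{46} \approx 6.7823$)
$h{\left(Q,t \right)} = 65 t$
$\left(-8 - 9\right)^{2} + h{\left(q,\left(-1\right) 70 \right)} = \left(-8 - 9\right)^{2} + 65 \left(\left(-1\right) 70\right) = \left(-17\right)^{2} + 65 \left(-70\right) = 289 - 4550 = -4261$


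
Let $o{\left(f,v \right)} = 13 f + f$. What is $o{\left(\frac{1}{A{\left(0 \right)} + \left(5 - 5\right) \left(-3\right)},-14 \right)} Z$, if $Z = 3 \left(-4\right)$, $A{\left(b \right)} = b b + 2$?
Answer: $-84$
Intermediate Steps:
$A{\left(b \right)} = 2 + b^{2}$ ($A{\left(b \right)} = b^{2} + 2 = 2 + b^{2}$)
$Z = -12$
$o{\left(f,v \right)} = 14 f$
$o{\left(\frac{1}{A{\left(0 \right)} + \left(5 - 5\right) \left(-3\right)},-14 \right)} Z = \frac{14}{\left(2 + 0^{2}\right) + \left(5 - 5\right) \left(-3\right)} \left(-12\right) = \frac{14}{\left(2 + 0\right) + 0 \left(-3\right)} \left(-12\right) = \frac{14}{2 + 0} \left(-12\right) = \frac{14}{2} \left(-12\right) = 14 \cdot \frac{1}{2} \left(-12\right) = 7 \left(-12\right) = -84$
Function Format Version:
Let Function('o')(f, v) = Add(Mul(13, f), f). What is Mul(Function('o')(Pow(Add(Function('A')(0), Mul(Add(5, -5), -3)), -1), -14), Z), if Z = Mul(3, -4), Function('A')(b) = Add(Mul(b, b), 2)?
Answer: -84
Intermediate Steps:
Function('A')(b) = Add(2, Pow(b, 2)) (Function('A')(b) = Add(Pow(b, 2), 2) = Add(2, Pow(b, 2)))
Z = -12
Function('o')(f, v) = Mul(14, f)
Mul(Function('o')(Pow(Add(Function('A')(0), Mul(Add(5, -5), -3)), -1), -14), Z) = Mul(Mul(14, Pow(Add(Add(2, Pow(0, 2)), Mul(Add(5, -5), -3)), -1)), -12) = Mul(Mul(14, Pow(Add(Add(2, 0), Mul(0, -3)), -1)), -12) = Mul(Mul(14, Pow(Add(2, 0), -1)), -12) = Mul(Mul(14, Pow(2, -1)), -12) = Mul(Mul(14, Rational(1, 2)), -12) = Mul(7, -12) = -84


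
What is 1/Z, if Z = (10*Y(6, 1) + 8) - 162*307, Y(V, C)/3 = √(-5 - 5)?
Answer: -24863/1236342038 - 15*I*√10/1236342038 ≈ -2.011e-5 - 3.8367e-8*I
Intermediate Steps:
Y(V, C) = 3*I*√10 (Y(V, C) = 3*√(-5 - 5) = 3*√(-10) = 3*(I*√10) = 3*I*√10)
Z = -49726 + 30*I*√10 (Z = (10*(3*I*√10) + 8) - 162*307 = (30*I*√10 + 8) - 49734 = (8 + 30*I*√10) - 49734 = -49726 + 30*I*√10 ≈ -49726.0 + 94.868*I)
1/Z = 1/(-49726 + 30*I*√10)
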